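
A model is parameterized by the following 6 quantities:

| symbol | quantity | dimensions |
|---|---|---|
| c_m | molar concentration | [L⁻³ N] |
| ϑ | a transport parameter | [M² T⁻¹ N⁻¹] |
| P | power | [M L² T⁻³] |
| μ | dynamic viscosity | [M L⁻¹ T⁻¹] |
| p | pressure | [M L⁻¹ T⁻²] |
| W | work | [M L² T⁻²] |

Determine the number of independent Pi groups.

2

There are 6 variables and 4 base dimensions (M, L, T, N).
The dimension matrix has rank 4.
Independent dimensionless groups: 6 − 4 = 2.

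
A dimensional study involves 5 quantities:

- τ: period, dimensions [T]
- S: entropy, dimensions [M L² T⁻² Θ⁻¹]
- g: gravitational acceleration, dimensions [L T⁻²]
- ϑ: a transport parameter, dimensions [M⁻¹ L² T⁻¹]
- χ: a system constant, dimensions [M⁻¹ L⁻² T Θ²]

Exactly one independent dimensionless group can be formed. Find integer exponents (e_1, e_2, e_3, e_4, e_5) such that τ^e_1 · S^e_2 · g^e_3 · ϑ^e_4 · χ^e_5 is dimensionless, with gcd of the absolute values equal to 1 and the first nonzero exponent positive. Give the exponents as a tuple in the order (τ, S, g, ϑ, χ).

M: e_1·(0) + e_2·(1) + e_3·(0) + e_4·(-1) + e_5·(-1) = 0
L: e_1·(0) + e_2·(2) + e_3·(1) + e_4·(2) + e_5·(-2) = 0
T: e_1·(1) + e_2·(-2) + e_3·(-2) + e_4·(-1) + e_5·(1) = 0
Θ: e_1·(0) + e_2·(-1) + e_3·(0) + e_4·(0) + e_5·(2) = 0
Solving this homogeneous linear system for the smallest-integer solution (first nonzero entry positive) gives (4, -2, 4, -1, -1).

(4, -2, 4, -1, -1)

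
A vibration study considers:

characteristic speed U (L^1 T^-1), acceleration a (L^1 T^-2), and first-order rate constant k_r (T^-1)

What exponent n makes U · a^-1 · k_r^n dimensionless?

1

Balance the T exponent: (-1)·n from k_r, plus (-1) − (-2) = 1 from the rest, must sum to zero.
−n + 1 = 0, so n = 1.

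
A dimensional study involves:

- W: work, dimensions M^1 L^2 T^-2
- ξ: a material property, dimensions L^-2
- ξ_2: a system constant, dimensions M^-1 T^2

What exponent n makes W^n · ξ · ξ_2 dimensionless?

Balance the M exponent: (1)·n from W, plus (0) + (-1) = -1 from the rest, must sum to zero.
n − 1 = 0, so n = 1.

1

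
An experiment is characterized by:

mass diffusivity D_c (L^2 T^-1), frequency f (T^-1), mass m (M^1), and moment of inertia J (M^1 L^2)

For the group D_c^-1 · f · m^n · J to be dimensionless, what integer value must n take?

-1

Balance the M exponent: (1)·n from m, plus −(0) + (0) + (1) = 1 from the rest, must sum to zero.
n + 1 = 0, so n = -1.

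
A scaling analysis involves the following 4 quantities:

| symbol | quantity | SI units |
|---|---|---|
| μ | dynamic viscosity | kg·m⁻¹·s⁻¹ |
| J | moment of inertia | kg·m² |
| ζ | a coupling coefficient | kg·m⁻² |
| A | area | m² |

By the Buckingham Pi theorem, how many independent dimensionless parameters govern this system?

There are 4 variables and 3 base dimensions (M, L, T).
The dimension matrix has rank 3.
Independent dimensionless groups: 4 − 3 = 1.

1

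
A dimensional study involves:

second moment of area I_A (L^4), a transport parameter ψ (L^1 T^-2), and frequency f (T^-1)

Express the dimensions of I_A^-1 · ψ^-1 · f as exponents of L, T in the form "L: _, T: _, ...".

Collect each base-dimension exponent across the product:
  L: −(4) − (1) + (0) = -5
  T: −(0) − (-2) + (-1) = 1
So the dimensions are [L⁻⁵ T].

L: -5, T: 1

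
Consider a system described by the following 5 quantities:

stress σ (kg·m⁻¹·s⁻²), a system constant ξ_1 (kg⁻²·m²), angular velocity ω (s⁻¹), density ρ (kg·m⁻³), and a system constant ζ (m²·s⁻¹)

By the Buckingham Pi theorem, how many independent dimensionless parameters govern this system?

2

There are 5 variables and 3 base dimensions (M, L, T).
The dimension matrix has rank 3.
Independent dimensionless groups: 5 − 3 = 2.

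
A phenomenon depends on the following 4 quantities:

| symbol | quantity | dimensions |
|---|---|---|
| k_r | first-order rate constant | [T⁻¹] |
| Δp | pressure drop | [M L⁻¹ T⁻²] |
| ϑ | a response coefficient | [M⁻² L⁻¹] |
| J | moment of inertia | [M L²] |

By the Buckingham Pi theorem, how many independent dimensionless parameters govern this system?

1

There are 4 variables and 3 base dimensions (M, L, T).
The dimension matrix has rank 3.
Independent dimensionless groups: 4 − 3 = 1.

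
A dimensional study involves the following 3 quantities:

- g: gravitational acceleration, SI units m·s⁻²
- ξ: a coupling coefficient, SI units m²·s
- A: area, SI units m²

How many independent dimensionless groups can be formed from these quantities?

1

There are 3 variables and 2 base dimensions (L, T).
The dimension matrix has rank 2.
Independent dimensionless groups: 3 − 2 = 1.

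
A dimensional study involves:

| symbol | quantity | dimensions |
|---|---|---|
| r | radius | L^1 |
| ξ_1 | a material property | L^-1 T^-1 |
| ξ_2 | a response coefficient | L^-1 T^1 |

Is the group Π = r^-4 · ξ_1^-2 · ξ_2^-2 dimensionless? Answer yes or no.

Sum the exponent of each base dimension across the product:
  L: −4·[r]_L − 2·[ξ_1]_L − 2·[ξ_2]_L = −4·(1) − 2·(-1) − 2·(-1) = 0
  T: −4·[r]_T − 2·[ξ_1]_T − 2·[ξ_2]_T = −4·(0) − 2·(-1) − 2·(1) = 0
All base exponents vanish — dimensionless.

yes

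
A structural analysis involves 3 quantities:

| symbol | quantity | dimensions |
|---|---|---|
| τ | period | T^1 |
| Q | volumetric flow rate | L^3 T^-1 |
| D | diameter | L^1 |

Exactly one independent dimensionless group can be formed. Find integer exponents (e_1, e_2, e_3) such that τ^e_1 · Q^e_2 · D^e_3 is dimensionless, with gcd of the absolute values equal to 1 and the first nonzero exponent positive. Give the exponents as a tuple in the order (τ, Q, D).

L: e_1·(0) + e_2·(3) + e_3·(1) = 0
T: e_1·(1) + e_2·(-1) + e_3·(0) = 0
Solving this homogeneous linear system for the smallest-integer solution (first nonzero entry positive) gives (1, 1, -3).

(1, 1, -3)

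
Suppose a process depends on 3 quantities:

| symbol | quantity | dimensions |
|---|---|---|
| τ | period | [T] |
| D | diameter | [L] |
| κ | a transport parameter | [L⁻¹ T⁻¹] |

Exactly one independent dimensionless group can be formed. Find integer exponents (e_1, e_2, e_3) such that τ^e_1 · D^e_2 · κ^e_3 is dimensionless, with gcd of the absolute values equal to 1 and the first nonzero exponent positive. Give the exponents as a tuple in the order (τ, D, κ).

L: e_1·(0) + e_2·(1) + e_3·(-1) = 0
T: e_1·(1) + e_2·(0) + e_3·(-1) = 0
Solving this homogeneous linear system for the smallest-integer solution (first nonzero entry positive) gives (1, 1, 1).

(1, 1, 1)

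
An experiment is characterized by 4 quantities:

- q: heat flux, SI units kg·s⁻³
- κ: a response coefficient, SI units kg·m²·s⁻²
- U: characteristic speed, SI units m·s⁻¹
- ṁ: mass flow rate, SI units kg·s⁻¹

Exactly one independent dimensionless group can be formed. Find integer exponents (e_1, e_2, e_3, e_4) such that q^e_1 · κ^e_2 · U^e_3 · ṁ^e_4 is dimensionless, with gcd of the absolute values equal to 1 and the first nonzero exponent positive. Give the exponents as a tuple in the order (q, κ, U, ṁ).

M: e_1·(1) + e_2·(1) + e_3·(0) + e_4·(1) = 0
L: e_1·(0) + e_2·(2) + e_3·(1) + e_4·(0) = 0
T: e_1·(-3) + e_2·(-2) + e_3·(-1) + e_4·(-1) = 0
Solving this homogeneous linear system for the smallest-integer solution (first nonzero entry positive) gives (1, 2, -4, -3).

(1, 2, -4, -3)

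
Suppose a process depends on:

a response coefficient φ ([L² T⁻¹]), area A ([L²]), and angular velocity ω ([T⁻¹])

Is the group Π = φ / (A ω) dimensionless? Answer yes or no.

yes

Sum the exponent of each base dimension across the product:
  L: [φ]_L − [A]_L − [ω]_L = (2) − (2) − (0) = 0
  T: [φ]_T − [A]_T − [ω]_T = (-1) − (0) − (-1) = 0
All base exponents vanish — dimensionless.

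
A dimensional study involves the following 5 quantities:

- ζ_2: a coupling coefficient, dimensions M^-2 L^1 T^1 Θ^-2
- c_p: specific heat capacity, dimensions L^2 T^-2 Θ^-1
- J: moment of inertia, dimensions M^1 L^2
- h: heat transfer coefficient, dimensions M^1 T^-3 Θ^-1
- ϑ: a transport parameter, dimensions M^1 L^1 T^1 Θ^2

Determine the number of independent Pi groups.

1

There are 5 variables and 4 base dimensions (M, L, T, Θ).
The dimension matrix has rank 4.
Independent dimensionless groups: 5 − 4 = 1.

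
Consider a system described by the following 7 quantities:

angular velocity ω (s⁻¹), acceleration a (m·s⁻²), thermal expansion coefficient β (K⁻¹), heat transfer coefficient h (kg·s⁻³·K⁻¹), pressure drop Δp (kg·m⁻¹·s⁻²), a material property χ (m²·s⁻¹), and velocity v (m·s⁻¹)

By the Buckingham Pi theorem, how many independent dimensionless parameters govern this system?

3

There are 7 variables and 4 base dimensions (M, L, T, Θ).
The dimension matrix has rank 4.
Independent dimensionless groups: 7 − 4 = 3.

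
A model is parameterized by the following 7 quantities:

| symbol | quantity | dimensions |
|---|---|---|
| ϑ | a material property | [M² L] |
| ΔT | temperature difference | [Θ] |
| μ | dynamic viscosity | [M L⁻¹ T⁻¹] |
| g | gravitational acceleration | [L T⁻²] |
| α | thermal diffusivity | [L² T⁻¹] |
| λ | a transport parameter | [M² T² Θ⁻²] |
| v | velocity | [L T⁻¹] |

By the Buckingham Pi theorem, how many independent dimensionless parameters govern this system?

3

There are 7 variables and 4 base dimensions (M, L, T, Θ).
The dimension matrix has rank 4.
Independent dimensionless groups: 7 − 4 = 3.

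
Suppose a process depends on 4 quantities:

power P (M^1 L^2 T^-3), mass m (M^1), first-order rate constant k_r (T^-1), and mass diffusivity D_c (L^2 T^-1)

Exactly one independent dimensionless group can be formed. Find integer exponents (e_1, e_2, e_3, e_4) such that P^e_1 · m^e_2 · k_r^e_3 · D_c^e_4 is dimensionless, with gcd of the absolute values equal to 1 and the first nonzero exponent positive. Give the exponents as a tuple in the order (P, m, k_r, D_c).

M: e_1·(1) + e_2·(1) + e_3·(0) + e_4·(0) = 0
L: e_1·(2) + e_2·(0) + e_3·(0) + e_4·(2) = 0
T: e_1·(-3) + e_2·(0) + e_3·(-1) + e_4·(-1) = 0
Solving this homogeneous linear system for the smallest-integer solution (first nonzero entry positive) gives (1, -1, -2, -1).

(1, -1, -2, -1)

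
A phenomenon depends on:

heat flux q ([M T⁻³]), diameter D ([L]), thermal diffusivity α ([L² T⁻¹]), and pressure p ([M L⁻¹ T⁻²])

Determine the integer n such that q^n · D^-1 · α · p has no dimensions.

Balance the M exponent: (1)·n from q, plus −(0) + (0) + (1) = 1 from the rest, must sum to zero.
n + 1 = 0, so n = -1.

-1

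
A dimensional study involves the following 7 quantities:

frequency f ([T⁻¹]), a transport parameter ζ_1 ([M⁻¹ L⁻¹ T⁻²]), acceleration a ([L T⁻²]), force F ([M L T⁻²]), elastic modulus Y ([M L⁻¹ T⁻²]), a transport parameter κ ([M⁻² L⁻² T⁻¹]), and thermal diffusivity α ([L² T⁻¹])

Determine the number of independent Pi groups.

There are 7 variables and 3 base dimensions (M, L, T).
The dimension matrix has rank 3.
Independent dimensionless groups: 7 − 3 = 4.

4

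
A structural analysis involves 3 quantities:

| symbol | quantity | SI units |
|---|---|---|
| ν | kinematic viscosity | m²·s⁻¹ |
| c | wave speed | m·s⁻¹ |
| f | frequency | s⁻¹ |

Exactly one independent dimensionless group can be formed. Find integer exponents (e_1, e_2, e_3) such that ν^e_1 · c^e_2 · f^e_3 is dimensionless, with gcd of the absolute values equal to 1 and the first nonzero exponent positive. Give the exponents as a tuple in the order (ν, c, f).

(1, -2, 1)

L: e_1·(2) + e_2·(1) + e_3·(0) = 0
T: e_1·(-1) + e_2·(-1) + e_3·(-1) = 0
Solving this homogeneous linear system for the smallest-integer solution (first nonzero entry positive) gives (1, -2, 1).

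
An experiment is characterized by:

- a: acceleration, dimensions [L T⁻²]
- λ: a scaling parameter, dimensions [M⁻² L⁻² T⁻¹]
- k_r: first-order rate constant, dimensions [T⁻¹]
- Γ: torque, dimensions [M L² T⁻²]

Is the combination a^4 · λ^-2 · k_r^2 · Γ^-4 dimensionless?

yes

Sum the exponent of each base dimension across the product:
  M: 4·[a]_M − 2·[λ]_M + 2·[k_r]_M − 4·[Γ]_M = 4·(0) − 2·(-2) + 2·(0) − 4·(1) = 0
  L: 4·[a]_L − 2·[λ]_L + 2·[k_r]_L − 4·[Γ]_L = 4·(1) − 2·(-2) + 2·(0) − 4·(2) = 0
  T: 4·[a]_T − 2·[λ]_T + 2·[k_r]_T − 4·[Γ]_T = 4·(-2) − 2·(-1) + 2·(-1) − 4·(-2) = 0
All base exponents vanish — dimensionless.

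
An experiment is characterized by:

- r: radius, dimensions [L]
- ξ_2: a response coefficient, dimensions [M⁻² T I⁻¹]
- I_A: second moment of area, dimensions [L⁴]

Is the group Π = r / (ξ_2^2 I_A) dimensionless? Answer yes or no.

no

Sum the exponent of each base dimension across the product:
  M: [r]_M − 2·[ξ_2]_M − [I_A]_M = (0) − 2·(-2) − (0) = 4
  L: [r]_L − 2·[ξ_2]_L − [I_A]_L = (1) − 2·(0) − (4) = -3
  T: [r]_T − 2·[ξ_2]_T − [I_A]_T = (0) − 2·(1) − (0) = -2
  I: [r]_I − 2·[ξ_2]_I − [I_A]_I = (0) − 2·(-1) − (0) = 2
Net dimensions [M⁴ L⁻³ T⁻² I²] ≠ [1] — not dimensionless.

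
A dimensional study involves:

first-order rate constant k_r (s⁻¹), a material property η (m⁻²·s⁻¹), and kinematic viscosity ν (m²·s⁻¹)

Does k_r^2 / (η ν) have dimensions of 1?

yes

Sum the exponent of each base dimension across the product:
  L: 2·[k_r]_L − [η]_L − [ν]_L = 2·(0) − (-2) − (2) = 0
  T: 2·[k_r]_T − [η]_T − [ν]_T = 2·(-1) − (-1) − (-1) = 0
All base exponents vanish — dimensionless.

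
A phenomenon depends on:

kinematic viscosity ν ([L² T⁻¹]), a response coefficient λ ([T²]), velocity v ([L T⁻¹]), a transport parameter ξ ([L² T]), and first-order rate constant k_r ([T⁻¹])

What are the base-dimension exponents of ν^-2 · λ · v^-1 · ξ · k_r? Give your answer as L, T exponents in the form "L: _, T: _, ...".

Collect each base-dimension exponent across the product:
  L: −2·(2) + (0) − (1) + (2) + (0) = -3
  T: −2·(-1) + (2) − (-1) + (1) + (-1) = 5
So the dimensions are [L⁻³ T⁵].

L: -3, T: 5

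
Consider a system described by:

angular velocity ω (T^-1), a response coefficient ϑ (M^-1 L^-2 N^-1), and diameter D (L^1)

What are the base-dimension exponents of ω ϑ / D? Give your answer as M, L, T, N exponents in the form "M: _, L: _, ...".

Collect each base-dimension exponent across the product:
  M: (0) + (-1) − (0) = -1
  L: (0) + (-2) − (1) = -3
  T: (-1) + (0) − (0) = -1
  N: (0) + (-1) − (0) = -1
So the dimensions are [M⁻¹ L⁻³ T⁻¹ N⁻¹].

M: -1, L: -3, T: -1, N: -1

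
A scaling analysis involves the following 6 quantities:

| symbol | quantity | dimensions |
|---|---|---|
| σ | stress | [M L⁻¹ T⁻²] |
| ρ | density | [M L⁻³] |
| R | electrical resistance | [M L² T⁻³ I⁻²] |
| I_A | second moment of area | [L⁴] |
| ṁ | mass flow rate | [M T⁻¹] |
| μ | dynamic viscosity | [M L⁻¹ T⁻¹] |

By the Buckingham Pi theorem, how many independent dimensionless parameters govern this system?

2

There are 6 variables and 4 base dimensions (M, L, T, I).
The dimension matrix has rank 4.
Independent dimensionless groups: 6 − 4 = 2.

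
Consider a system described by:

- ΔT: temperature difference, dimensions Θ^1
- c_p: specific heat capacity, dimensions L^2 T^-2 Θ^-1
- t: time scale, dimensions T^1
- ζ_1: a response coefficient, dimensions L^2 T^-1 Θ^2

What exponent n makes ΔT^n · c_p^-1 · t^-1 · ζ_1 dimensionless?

Balance the Θ exponent: (1)·n from ΔT, plus −(-1) − (0) + (2) = 3 from the rest, must sum to zero.
n + 3 = 0, so n = -3.

-3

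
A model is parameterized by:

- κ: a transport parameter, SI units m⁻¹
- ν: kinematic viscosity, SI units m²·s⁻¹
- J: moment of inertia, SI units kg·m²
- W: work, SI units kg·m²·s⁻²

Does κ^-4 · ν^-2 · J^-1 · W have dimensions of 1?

Sum the exponent of each base dimension across the product:
  M: −4·[κ]_M − 2·[ν]_M − [J]_M + [W]_M = −4·(0) − 2·(0) − (1) + (1) = 0
  L: −4·[κ]_L − 2·[ν]_L − [J]_L + [W]_L = −4·(-1) − 2·(2) − (2) + (2) = 0
  T: −4·[κ]_T − 2·[ν]_T − [J]_T + [W]_T = −4·(0) − 2·(-1) − (0) + (-2) = 0
All base exponents vanish — dimensionless.

yes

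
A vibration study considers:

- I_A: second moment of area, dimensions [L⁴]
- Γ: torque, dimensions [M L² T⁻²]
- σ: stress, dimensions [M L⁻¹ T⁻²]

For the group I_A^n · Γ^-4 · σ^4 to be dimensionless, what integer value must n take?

Balance the L exponent: (4)·n from I_A, plus −4·(2) + 4·(-1) = -12 from the rest, must sum to zero.
4n − 12 = 0, so n = 3.

3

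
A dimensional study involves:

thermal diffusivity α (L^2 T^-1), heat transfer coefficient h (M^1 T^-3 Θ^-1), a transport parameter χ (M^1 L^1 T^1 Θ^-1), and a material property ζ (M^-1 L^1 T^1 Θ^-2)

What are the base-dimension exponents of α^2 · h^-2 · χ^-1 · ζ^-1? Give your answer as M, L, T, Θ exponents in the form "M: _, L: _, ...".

M: -2, L: 2, T: 2, Θ: 5

Collect each base-dimension exponent across the product:
  M: 2·(0) − 2·(1) − (1) − (-1) = -2
  L: 2·(2) − 2·(0) − (1) − (1) = 2
  T: 2·(-1) − 2·(-3) − (1) − (1) = 2
  Θ: 2·(0) − 2·(-1) − (-1) − (-2) = 5
So the dimensions are [M⁻² L² T² Θ⁵].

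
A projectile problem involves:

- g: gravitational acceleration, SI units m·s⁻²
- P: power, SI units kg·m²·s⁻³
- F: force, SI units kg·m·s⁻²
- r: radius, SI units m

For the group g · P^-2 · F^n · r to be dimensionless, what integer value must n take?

2

Balance the M exponent: (1)·n from F, plus (0) − 2·(1) + (0) = -2 from the rest, must sum to zero.
n − 2 = 0, so n = 2.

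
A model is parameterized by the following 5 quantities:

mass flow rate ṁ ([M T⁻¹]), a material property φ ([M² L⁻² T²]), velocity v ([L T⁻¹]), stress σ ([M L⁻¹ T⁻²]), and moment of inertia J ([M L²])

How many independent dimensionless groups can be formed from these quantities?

2

There are 5 variables and 3 base dimensions (M, L, T).
The dimension matrix has rank 3.
Independent dimensionless groups: 5 − 3 = 2.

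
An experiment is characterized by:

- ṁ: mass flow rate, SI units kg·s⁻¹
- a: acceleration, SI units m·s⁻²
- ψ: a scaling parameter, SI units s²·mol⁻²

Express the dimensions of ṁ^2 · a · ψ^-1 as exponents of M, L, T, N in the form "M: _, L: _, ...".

Collect each base-dimension exponent across the product:
  M: 2·(1) + (0) − (0) = 2
  L: 2·(0) + (1) − (0) = 1
  T: 2·(-1) + (-2) − (2) = -6
  N: 2·(0) + (0) − (-2) = 2
So the dimensions are [M² L T⁻⁶ N²].

M: 2, L: 1, T: -6, N: 2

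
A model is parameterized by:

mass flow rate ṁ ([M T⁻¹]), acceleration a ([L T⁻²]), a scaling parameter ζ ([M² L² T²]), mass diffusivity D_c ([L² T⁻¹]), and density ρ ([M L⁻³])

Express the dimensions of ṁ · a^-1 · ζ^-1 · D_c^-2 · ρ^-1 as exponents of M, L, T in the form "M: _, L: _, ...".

Collect each base-dimension exponent across the product:
  M: (1) − (0) − (2) − 2·(0) − (1) = -2
  L: (0) − (1) − (2) − 2·(2) − (-3) = -4
  T: (-1) − (-2) − (2) − 2·(-1) − (0) = 1
So the dimensions are [M⁻² L⁻⁴ T].

M: -2, L: -4, T: 1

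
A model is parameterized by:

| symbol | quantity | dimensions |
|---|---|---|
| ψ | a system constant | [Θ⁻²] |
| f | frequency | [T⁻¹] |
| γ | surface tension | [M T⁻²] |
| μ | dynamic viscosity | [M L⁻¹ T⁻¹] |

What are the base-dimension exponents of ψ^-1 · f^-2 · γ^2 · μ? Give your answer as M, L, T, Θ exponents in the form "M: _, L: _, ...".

M: 3, L: -1, T: -3, Θ: 2

Collect each base-dimension exponent across the product:
  M: −(0) − 2·(0) + 2·(1) + (1) = 3
  L: −(0) − 2·(0) + 2·(0) + (-1) = -1
  T: −(0) − 2·(-1) + 2·(-2) + (-1) = -3
  Θ: −(-2) − 2·(0) + 2·(0) + (0) = 2
So the dimensions are [M³ L⁻¹ T⁻³ Θ²].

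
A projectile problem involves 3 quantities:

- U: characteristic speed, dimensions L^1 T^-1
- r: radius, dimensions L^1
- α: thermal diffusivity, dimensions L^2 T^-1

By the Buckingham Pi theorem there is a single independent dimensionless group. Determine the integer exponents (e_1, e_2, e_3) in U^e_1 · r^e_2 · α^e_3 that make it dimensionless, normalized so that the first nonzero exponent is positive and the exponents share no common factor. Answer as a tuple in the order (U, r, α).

(1, 1, -1)

L: e_1·(1) + e_2·(1) + e_3·(2) = 0
T: e_1·(-1) + e_2·(0) + e_3·(-1) = 0
Solving this homogeneous linear system for the smallest-integer solution (first nonzero entry positive) gives (1, 1, -1).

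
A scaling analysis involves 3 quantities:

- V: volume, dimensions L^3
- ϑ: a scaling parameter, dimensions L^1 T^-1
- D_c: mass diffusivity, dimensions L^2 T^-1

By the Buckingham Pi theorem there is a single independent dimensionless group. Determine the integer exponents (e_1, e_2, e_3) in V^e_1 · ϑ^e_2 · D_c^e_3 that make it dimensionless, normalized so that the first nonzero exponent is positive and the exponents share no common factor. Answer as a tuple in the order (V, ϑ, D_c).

L: e_1·(3) + e_2·(1) + e_3·(2) = 0
T: e_1·(0) + e_2·(-1) + e_3·(-1) = 0
Solving this homogeneous linear system for the smallest-integer solution (first nonzero entry positive) gives (1, 3, -3).

(1, 3, -3)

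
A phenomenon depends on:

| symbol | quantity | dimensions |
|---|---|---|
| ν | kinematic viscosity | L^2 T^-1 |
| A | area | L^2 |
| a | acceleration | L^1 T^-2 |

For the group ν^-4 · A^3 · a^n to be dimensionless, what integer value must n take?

2

Balance the L exponent: (1)·n from a, plus −4·(2) + 3·(2) = -2 from the rest, must sum to zero.
n − 2 = 0, so n = 2.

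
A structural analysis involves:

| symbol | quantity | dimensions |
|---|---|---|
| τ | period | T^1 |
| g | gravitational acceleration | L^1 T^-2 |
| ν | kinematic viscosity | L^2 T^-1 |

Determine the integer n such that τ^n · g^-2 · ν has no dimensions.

-3

Balance the T exponent: (1)·n from τ, plus −2·(-2) + (-1) = 3 from the rest, must sum to zero.
n + 3 = 0, so n = -3.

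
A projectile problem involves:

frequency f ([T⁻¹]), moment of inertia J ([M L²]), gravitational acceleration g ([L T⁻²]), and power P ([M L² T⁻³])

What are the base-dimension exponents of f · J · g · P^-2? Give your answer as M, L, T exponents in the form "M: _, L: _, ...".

Collect each base-dimension exponent across the product:
  M: (0) + (1) + (0) − 2·(1) = -1
  L: (0) + (2) + (1) − 2·(2) = -1
  T: (-1) + (0) + (-2) − 2·(-3) = 3
So the dimensions are [M⁻¹ L⁻¹ T³].

M: -1, L: -1, T: 3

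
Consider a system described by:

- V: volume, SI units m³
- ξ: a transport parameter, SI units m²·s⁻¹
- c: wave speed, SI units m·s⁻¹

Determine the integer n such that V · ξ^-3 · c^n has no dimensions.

Balance the L exponent: (1)·n from c, plus (3) − 3·(2) = -3 from the rest, must sum to zero.
n − 3 = 0, so n = 3.

3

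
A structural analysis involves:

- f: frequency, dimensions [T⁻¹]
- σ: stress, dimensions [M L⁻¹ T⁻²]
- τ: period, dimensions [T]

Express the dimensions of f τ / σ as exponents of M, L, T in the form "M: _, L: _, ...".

M: -1, L: 1, T: 2

Collect each base-dimension exponent across the product:
  M: (0) − (1) + (0) = -1
  L: (0) − (-1) + (0) = 1
  T: (-1) − (-2) + (1) = 2
So the dimensions are [M⁻¹ L T²].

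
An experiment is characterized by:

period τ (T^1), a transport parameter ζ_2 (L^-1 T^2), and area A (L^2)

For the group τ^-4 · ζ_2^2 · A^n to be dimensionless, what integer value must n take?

1

Balance the L exponent: (2)·n from A, plus −4·(0) + 2·(-1) = -2 from the rest, must sum to zero.
2n − 2 = 0, so n = 1.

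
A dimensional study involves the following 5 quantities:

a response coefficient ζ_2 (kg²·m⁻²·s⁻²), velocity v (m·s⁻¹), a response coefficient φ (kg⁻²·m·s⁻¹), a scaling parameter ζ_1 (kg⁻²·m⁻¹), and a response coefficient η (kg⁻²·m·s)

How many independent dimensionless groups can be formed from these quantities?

There are 5 variables and 3 base dimensions (M, L, T).
The dimension matrix has rank 3.
Independent dimensionless groups: 5 − 3 = 2.

2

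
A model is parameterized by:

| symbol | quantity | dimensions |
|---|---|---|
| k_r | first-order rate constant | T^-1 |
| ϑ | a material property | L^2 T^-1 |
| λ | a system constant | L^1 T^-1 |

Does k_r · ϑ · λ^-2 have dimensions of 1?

Sum the exponent of each base dimension across the product:
  L: [k_r]_L + [ϑ]_L − 2·[λ]_L = (0) + (2) − 2·(1) = 0
  T: [k_r]_T + [ϑ]_T − 2·[λ]_T = (-1) + (-1) − 2·(-1) = 0
All base exponents vanish — dimensionless.

yes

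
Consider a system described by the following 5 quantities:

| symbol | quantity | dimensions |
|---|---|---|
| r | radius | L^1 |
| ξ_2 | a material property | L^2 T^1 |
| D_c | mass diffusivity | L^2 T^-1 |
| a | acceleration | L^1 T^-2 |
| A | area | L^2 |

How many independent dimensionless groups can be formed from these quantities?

3

There are 5 variables and 2 base dimensions (L, T).
The dimension matrix has rank 2.
Independent dimensionless groups: 5 − 2 = 3.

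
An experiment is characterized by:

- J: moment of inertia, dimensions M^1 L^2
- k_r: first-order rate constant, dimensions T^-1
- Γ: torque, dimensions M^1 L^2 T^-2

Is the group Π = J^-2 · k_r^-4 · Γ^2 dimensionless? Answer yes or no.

Sum the exponent of each base dimension across the product:
  M: −2·[J]_M − 4·[k_r]_M + 2·[Γ]_M = −2·(1) − 4·(0) + 2·(1) = 0
  L: −2·[J]_L − 4·[k_r]_L + 2·[Γ]_L = −2·(2) − 4·(0) + 2·(2) = 0
  T: −2·[J]_T − 4·[k_r]_T + 2·[Γ]_T = −2·(0) − 4·(-1) + 2·(-2) = 0
  N: −2·[J]_N − 4·[k_r]_N + 2·[Γ]_N = −2·(0) − 4·(0) + 2·(0) = 0
All base exponents vanish — dimensionless.

yes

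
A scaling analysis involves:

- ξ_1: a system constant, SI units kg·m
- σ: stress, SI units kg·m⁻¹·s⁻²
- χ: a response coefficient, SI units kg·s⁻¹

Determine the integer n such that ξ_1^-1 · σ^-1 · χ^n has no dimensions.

2

Balance the M exponent: (1)·n from χ, plus −(1) − (1) = -2 from the rest, must sum to zero.
n − 2 = 0, so n = 2.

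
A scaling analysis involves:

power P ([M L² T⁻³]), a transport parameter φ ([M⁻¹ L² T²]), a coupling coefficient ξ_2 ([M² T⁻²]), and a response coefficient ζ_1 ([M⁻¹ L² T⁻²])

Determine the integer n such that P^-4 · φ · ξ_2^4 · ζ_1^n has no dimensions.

3

Balance the M exponent: (-1)·n from ζ_1, plus −4·(1) + (-1) + 4·(2) = 3 from the rest, must sum to zero.
−n + 3 = 0, so n = 3.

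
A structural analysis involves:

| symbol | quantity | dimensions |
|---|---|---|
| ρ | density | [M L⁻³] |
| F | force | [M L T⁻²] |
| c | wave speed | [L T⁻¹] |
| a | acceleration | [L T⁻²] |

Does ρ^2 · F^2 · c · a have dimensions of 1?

Sum the exponent of each base dimension across the product:
  M: 2·[ρ]_M + 2·[F]_M + [c]_M + [a]_M = 2·(1) + 2·(1) + (0) + (0) = 4
  L: 2·[ρ]_L + 2·[F]_L + [c]_L + [a]_L = 2·(-3) + 2·(1) + (1) + (1) = -2
  T: 2·[ρ]_T + 2·[F]_T + [c]_T + [a]_T = 2·(0) + 2·(-2) + (-1) + (-2) = -7
Net dimensions [M⁴ L⁻² T⁻⁷] ≠ [1] — not dimensionless.

no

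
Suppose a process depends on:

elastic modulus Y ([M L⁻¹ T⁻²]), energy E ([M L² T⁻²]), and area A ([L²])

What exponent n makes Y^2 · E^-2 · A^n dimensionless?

3

Balance the L exponent: (2)·n from A, plus 2·(-1) − 2·(2) = -6 from the rest, must sum to zero.
2n − 6 = 0, so n = 3.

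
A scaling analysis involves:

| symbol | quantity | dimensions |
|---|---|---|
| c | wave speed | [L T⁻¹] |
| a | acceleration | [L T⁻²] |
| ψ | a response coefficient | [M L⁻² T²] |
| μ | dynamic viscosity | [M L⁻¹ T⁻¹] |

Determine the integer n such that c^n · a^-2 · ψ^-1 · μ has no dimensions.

1

Balance the L exponent: (1)·n from c, plus −2·(1) − (-2) + (-1) = -1 from the rest, must sum to zero.
n − 1 = 0, so n = 1.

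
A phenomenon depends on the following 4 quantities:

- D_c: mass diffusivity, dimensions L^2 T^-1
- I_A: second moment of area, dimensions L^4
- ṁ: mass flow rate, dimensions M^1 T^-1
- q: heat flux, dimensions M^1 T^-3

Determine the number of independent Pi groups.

1

There are 4 variables and 3 base dimensions (M, L, T).
The dimension matrix has rank 3.
Independent dimensionless groups: 4 − 3 = 1.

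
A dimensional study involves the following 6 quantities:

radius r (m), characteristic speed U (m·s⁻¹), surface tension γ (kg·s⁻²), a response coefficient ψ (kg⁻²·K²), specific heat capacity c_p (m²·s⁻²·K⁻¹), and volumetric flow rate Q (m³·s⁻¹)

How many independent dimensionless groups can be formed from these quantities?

There are 6 variables and 4 base dimensions (M, L, T, Θ).
The dimension matrix has rank 4.
Independent dimensionless groups: 6 − 4 = 2.

2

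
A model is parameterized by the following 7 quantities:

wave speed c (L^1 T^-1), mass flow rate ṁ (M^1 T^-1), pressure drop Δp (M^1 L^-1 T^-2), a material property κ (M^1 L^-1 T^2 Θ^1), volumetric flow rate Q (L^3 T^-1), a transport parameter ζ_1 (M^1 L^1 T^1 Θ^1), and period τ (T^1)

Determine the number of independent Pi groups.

There are 7 variables and 4 base dimensions (M, L, T, Θ).
The dimension matrix has rank 4.
Independent dimensionless groups: 7 − 4 = 3.

3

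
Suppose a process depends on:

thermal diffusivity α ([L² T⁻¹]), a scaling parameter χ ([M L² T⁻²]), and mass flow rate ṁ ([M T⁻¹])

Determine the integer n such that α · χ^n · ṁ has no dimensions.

-1

Balance the M exponent: (1)·n from χ, plus (0) + (1) = 1 from the rest, must sum to zero.
n + 1 = 0, so n = -1.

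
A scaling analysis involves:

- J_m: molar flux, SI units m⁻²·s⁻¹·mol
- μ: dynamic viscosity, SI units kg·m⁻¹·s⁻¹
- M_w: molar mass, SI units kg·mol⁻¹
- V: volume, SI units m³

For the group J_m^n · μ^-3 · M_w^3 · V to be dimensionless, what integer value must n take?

3

Balance the L exponent: (-2)·n from J_m, plus −3·(-1) + 3·(0) + (3) = 6 from the rest, must sum to zero.
-2n + 6 = 0, so n = 3.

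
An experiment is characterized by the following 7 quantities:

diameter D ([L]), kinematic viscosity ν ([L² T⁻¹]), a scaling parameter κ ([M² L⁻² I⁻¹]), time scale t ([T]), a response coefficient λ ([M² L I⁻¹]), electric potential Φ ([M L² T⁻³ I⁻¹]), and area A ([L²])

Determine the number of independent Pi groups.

3

There are 7 variables and 4 base dimensions (M, L, T, I).
The dimension matrix has rank 4.
Independent dimensionless groups: 7 − 4 = 3.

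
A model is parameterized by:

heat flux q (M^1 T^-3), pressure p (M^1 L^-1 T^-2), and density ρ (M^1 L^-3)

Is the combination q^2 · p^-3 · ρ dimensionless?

yes

Sum the exponent of each base dimension across the product:
  M: 2·[q]_M − 3·[p]_M + [ρ]_M = 2·(1) − 3·(1) + (1) = 0
  L: 2·[q]_L − 3·[p]_L + [ρ]_L = 2·(0) − 3·(-1) + (-3) = 0
  T: 2·[q]_T − 3·[p]_T + [ρ]_T = 2·(-3) − 3·(-2) + (0) = 0
  Θ: 2·[q]_Θ − 3·[p]_Θ + [ρ]_Θ = 2·(0) − 3·(0) + (0) = 0
All base exponents vanish — dimensionless.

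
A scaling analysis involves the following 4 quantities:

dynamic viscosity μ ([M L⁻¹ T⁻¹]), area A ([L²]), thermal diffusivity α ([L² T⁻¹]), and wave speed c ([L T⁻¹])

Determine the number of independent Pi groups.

1

There are 4 variables and 3 base dimensions (M, L, T).
The dimension matrix has rank 3.
Independent dimensionless groups: 4 − 3 = 1.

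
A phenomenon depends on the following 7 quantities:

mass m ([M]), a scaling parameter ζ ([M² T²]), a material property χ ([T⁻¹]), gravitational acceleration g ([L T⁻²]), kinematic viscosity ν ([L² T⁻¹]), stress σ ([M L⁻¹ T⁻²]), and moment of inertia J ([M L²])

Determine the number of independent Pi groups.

There are 7 variables and 3 base dimensions (M, L, T).
The dimension matrix has rank 3.
Independent dimensionless groups: 7 − 3 = 4.

4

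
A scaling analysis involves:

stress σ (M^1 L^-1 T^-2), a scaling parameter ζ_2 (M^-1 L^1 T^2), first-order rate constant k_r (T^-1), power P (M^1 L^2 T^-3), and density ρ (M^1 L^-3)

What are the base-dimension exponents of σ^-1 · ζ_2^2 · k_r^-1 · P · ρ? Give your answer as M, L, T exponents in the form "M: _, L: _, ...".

M: -1, L: 2, T: 4

Collect each base-dimension exponent across the product:
  M: −(1) + 2·(-1) − (0) + (1) + (1) = -1
  L: −(-1) + 2·(1) − (0) + (2) + (-3) = 2
  T: −(-2) + 2·(2) − (-1) + (-3) + (0) = 4
So the dimensions are [M⁻¹ L² T⁴].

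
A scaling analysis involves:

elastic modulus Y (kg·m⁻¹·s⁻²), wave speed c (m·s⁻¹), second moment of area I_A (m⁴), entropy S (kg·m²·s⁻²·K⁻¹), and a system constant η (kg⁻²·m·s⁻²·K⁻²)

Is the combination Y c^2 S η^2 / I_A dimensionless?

no

Sum the exponent of each base dimension across the product:
  M: [Y]_M + 2·[c]_M − [I_A]_M + [S]_M + 2·[η]_M = (1) + 2·(0) − (0) + (1) + 2·(-2) = -2
  L: [Y]_L + 2·[c]_L − [I_A]_L + [S]_L + 2·[η]_L = (-1) + 2·(1) − (4) + (2) + 2·(1) = 1
  T: [Y]_T + 2·[c]_T − [I_A]_T + [S]_T + 2·[η]_T = (-2) + 2·(-1) − (0) + (-2) + 2·(-2) = -10
  Θ: [Y]_Θ + 2·[c]_Θ − [I_A]_Θ + [S]_Θ + 2·[η]_Θ = (0) + 2·(0) − (0) + (-1) + 2·(-2) = -5
Net dimensions [M⁻² L T⁻¹⁰ Θ⁻⁵] ≠ [1] — not dimensionless.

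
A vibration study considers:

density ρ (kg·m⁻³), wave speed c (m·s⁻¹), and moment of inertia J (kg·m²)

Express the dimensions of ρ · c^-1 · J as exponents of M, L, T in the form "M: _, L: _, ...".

Collect each base-dimension exponent across the product:
  M: (1) − (0) + (1) = 2
  L: (-3) − (1) + (2) = -2
  T: (0) − (-1) + (0) = 1
So the dimensions are [M² L⁻² T].

M: 2, L: -2, T: 1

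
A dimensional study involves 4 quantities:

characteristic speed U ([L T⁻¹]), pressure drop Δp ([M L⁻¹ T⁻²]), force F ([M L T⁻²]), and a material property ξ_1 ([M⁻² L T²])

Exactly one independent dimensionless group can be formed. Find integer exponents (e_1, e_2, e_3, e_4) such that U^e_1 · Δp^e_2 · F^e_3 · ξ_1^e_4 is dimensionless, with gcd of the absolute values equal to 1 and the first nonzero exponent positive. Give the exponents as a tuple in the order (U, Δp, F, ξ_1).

M: e_1·(0) + e_2·(1) + e_3·(1) + e_4·(-2) = 0
L: e_1·(1) + e_2·(-1) + e_3·(1) + e_4·(1) = 0
T: e_1·(-1) + e_2·(-2) + e_3·(-2) + e_4·(2) = 0
Solving this homogeneous linear system for the smallest-integer solution (first nonzero entry positive) gives (4, -1, -3, -2).

(4, -1, -3, -2)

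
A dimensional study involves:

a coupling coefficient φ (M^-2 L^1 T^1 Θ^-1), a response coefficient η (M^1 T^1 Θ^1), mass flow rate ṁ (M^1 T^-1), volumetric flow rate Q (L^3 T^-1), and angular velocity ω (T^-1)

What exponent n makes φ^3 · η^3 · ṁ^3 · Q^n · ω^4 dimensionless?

-1

Balance the L exponent: (3)·n from Q, plus 3·(1) + 3·(0) + 3·(0) + 4·(0) = 3 from the rest, must sum to zero.
3n + 3 = 0, so n = -1.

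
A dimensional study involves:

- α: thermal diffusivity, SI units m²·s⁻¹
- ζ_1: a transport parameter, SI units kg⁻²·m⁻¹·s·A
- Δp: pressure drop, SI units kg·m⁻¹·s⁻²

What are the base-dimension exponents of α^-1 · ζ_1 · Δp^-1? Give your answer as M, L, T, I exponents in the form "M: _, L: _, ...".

Collect each base-dimension exponent across the product:
  M: −(0) + (-2) − (1) = -3
  L: −(2) + (-1) − (-1) = -2
  T: −(-1) + (1) − (-2) = 4
  I: −(0) + (1) − (0) = 1
So the dimensions are [M⁻³ L⁻² T⁴ I].

M: -3, L: -2, T: 4, I: 1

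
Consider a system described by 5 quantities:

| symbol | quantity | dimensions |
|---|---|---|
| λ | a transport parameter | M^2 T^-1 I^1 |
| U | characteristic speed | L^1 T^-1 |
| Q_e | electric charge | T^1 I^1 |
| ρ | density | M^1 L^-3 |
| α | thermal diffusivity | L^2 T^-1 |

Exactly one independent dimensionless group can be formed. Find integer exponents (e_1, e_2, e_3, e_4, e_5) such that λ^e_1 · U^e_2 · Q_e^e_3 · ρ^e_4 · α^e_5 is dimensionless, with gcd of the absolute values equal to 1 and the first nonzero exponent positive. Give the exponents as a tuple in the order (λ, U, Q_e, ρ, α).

(1, 2, -1, -2, -4)

M: e_1·(2) + e_2·(0) + e_3·(0) + e_4·(1) + e_5·(0) = 0
L: e_1·(0) + e_2·(1) + e_3·(0) + e_4·(-3) + e_5·(2) = 0
T: e_1·(-1) + e_2·(-1) + e_3·(1) + e_4·(0) + e_5·(-1) = 0
I: e_1·(1) + e_2·(0) + e_3·(1) + e_4·(0) + e_5·(0) = 0
Solving this homogeneous linear system for the smallest-integer solution (first nonzero entry positive) gives (1, 2, -1, -2, -4).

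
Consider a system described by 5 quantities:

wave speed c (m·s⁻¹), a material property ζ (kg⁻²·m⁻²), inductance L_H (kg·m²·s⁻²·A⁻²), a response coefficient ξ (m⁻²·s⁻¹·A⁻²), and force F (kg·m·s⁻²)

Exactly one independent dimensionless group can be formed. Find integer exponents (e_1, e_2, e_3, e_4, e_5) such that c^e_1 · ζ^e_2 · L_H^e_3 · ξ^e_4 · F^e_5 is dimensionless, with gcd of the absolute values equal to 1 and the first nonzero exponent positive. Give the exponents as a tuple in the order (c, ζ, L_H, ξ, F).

M: e_1·(0) + e_2·(-2) + e_3·(1) + e_4·(0) + e_5·(1) = 0
L: e_1·(1) + e_2·(-2) + e_3·(2) + e_4·(-2) + e_5·(1) = 0
T: e_1·(-1) + e_2·(0) + e_3·(-2) + e_4·(-1) + e_5·(-2) = 0
I: e_1·(0) + e_2·(0) + e_3·(-2) + e_4·(-2) + e_5·(0) = 0
Solving this homogeneous linear system for the smallest-integer solution (first nonzero entry positive) gives (3, -1, -1, 1, -1).

(3, -1, -1, 1, -1)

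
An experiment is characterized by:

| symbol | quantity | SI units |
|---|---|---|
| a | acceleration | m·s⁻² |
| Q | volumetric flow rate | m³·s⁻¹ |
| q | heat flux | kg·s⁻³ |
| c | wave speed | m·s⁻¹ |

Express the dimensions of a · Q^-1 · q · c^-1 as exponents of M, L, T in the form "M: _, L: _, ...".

Collect each base-dimension exponent across the product:
  M: (0) − (0) + (1) − (0) = 1
  L: (1) − (3) + (0) − (1) = -3
  T: (-2) − (-1) + (-3) − (-1) = -3
So the dimensions are [M L⁻³ T⁻³].

M: 1, L: -3, T: -3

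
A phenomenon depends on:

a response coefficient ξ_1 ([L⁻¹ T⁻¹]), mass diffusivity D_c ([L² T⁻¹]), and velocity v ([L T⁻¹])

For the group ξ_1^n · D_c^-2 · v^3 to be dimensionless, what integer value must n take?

-1

Balance the L exponent: (-1)·n from ξ_1, plus −2·(2) + 3·(1) = -1 from the rest, must sum to zero.
−n − 1 = 0, so n = -1.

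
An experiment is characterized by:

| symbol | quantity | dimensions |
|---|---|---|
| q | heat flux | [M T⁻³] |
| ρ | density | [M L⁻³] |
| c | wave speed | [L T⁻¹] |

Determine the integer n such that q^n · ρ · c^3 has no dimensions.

Balance the M exponent: (1)·n from q, plus (1) + 3·(0) = 1 from the rest, must sum to zero.
n + 1 = 0, so n = -1.

-1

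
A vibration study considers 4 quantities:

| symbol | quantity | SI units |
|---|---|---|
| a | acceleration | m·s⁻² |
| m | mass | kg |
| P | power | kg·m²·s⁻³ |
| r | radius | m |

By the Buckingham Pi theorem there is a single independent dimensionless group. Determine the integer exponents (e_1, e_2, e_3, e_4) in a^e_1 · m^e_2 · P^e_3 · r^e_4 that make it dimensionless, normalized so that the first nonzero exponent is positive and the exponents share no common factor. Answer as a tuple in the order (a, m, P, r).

M: e_1·(0) + e_2·(1) + e_3·(1) + e_4·(0) = 0
L: e_1·(1) + e_2·(0) + e_3·(2) + e_4·(1) = 0
T: e_1·(-2) + e_2·(0) + e_3·(-3) + e_4·(0) = 0
Solving this homogeneous linear system for the smallest-integer solution (first nonzero entry positive) gives (3, 2, -2, 1).

(3, 2, -2, 1)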